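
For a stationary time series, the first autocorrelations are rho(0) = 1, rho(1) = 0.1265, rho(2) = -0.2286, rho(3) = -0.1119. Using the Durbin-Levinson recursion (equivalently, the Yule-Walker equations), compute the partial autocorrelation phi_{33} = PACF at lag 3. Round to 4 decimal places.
\phi_{33} = -0.0480

The PACF at lag k is phi_{kk}, the last component of the solution
to the Yule-Walker system G_k phi = r_k where
  (G_k)_{ij} = rho(|i - j|), (r_k)_i = rho(i), i,j = 1..k.
Equivalently, Durbin-Levinson gives phi_{kk} iteratively:
  phi_{11} = rho(1)
  phi_{kk} = [rho(k) - sum_{j=1..k-1} phi_{k-1,j} rho(k-j)]
            / [1 - sum_{j=1..k-1} phi_{k-1,j} rho(j)],
  phi_{k,j} = phi_{k-1,j} - phi_{kk} phi_{k-1,k-j},  j = 1..k-1.
Step k = 1:
  phi_11 = rho(1) = 0.1265.
Step k = 2:
  phi_22 = [rho(2) - phi_11 rho(1)] / [1 - phi_11 rho(1)] = [-0.2286 - (0.1265)(0.1265)] / [1 - (0.1265)(0.1265)]
         = -0.24460225 / 0.98399775 = -0.24858.
  Update: phi_21 = phi_11 - phi_22 phi_11 = 0.1265 - (-0.24858)(0.1265) = 0.157945.
Step k = 3:
  phi_33 = [rho(3) - phi_21 rho(2) - phi_22 rho(1)] / [1 - phi_21 rho(1) - phi_22 rho(2)]
    numerator   = -0.1119 - (0.157945)(-0.2286) - (-0.24858)(0.1265) = -0.0443483
    denominator = 1 - (0.157945)(0.1265) - (-0.24858)(-0.2286) = 0.9231945
  phi_33 = -0.0443483 / 0.9231945 = -0.048.
Therefore phi_{33} = -0.0480.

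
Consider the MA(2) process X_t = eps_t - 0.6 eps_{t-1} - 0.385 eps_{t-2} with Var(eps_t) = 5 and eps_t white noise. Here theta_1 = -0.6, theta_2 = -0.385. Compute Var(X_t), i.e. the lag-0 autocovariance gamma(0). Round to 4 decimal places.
\gamma(0) = 7.5411

For an MA(q) process X_t = eps_t + sum_i theta_i eps_{t-i} with
Var(eps_t) = sigma^2, the variance is
  gamma(0) = sigma^2 * (1 + sum_i theta_i^2).
  sum_i theta_i^2 = (-0.6)^2 + (-0.385)^2 = 0.36 + 0.148225 = 0.508225.
  gamma(0) = 5 * (1 + 0.508225) = 5 * 1.508225 = 7.541125, which rounds to 7.5411.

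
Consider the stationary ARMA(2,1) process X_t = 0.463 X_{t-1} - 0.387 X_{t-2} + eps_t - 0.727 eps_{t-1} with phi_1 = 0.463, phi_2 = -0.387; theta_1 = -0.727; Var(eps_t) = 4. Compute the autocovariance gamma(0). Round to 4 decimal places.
\gamma(0) = 5.5231

Multiply the model equation by X_{t-k} and take expectations. With theta_0 = psi_0 = 1 and psi_j the MA(infinity) weights, this gives
  gamma(k) - sum_i phi_i gamma(k-i) = c_k,
  c_k = sigma^2 * sum_{j=k..q} theta_j psi_{j-k}   (c_k = 0 for k > q),
using gamma(-m) = gamma(m).
psi-weights needed (psi_j = theta_j + sum_i phi_i psi_{j-i}):
  psi_1 = theta_1 + phi_1 = -0.727 + (0.463) = -0.264
Right-hand sides:
  c_0 = sigma^2 (1 + theta_1 psi_1) = 4 * (1 + (-0.727)(-0.264)) = 4 * 1.191928 = 4.767712
  c_1 = sigma^2 theta_1 = 4 * (-0.727) = -2.908
  c_2 = 0
Equations for k = 0, 1, 2 (AR order 2, c_2 = 0):
  (E0) gamma(0) = phi_1 gamma(1) + phi_2 gamma(2) + c_0
  (E1) gamma(1) = phi_1 gamma(0) + phi_2 gamma(1) + c_1
  (E2) gamma(2) = phi_1 gamma(1) + phi_2 gamma(0)
From (E1): gamma(1) = A gamma(0) + B with
  A = phi_1 / (1 - phi_2) = 0.463 / 1.387 = 0.333814,   B = c_1 / (1 - phi_2) = -2.908 / 1.387 = -2.096611.
Insert (E2) into (E0): gamma(0) (1 - phi_2^2) = phi_1 (1 + phi_2) gamma(1) + c_0.
  phi_1 (1 + phi_2) = (0.463)(0.613) = 0.283819,   1 - phi_2^2 = 0.850231.
Replace gamma(1) by A gamma(0) + B and collect gamma(0):
  gamma(0) [0.850231 - (0.283819)(0.333814)] = (0.283819)(-2.096611) + 4.767712
  gamma(0) * 0.755488 = 4.172654
  gamma(0) = 4.172654 / 0.755488 = 5.523122.
Therefore gamma(0) = 5.5231 (to 4 decimal places).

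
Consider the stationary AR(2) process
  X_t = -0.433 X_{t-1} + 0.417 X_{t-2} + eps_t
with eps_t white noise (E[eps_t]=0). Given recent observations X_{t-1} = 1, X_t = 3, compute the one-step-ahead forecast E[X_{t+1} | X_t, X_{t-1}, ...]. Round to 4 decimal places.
E[X_{t+1} \mid \mathcal F_t] = -0.8820

For an AR(p) model X_t = c + sum_i phi_i X_{t-i} + eps_t, the
one-step-ahead conditional mean is
  E[X_{t+1} | X_t, ...] = c + sum_i phi_i X_{t+1-i}.
Substitute known values:
  E[X_{t+1} | ...] = (-0.433) * (3) + (0.417) * (1)
                   = -0.8820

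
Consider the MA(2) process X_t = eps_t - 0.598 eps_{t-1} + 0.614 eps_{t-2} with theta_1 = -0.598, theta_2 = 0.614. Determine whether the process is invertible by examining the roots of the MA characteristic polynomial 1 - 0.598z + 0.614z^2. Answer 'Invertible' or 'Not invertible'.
\text{Invertible}

The MA(q) characteristic polynomial is P(z) = 1 - 0.598z + 0.614z^2.
Invertibility requires all roots to lie outside the unit circle, i.e. |z| > 1 for every root.
Set 1 + (-0.598) z + (0.614) z^2 = 0, i.e. a z^2 + b z + c = 0 with a = 0.614, b = -0.598, c = 1.
Discriminant D = b^2 - 4ac = (-0.598)^2 - 4*(0.614)*1 = 0.357604 - (2.456) = -2.098396.
D < 0, so the roots are the complex-conjugate pair z = (-b +/- i sqrt(-D)) / (2a) = 0.487 +/- 1.1796i.
For a conjugate pair |z|^2 = z * conj(z) = (product of roots) = c/a = 1/(0.614) = 1.628664, so |z| = sqrt(1.628664) = 1.2762 for both roots.
Moduli of all roots: 1.2762, 1.2762.
All moduli strictly greater than 1? Yes.
Verdict: Invertible.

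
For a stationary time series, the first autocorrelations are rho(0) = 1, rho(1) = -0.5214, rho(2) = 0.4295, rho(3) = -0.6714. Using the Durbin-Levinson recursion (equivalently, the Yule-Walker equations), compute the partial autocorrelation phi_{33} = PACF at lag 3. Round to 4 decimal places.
\phi_{33} = -0.5519

The PACF at lag k is phi_{kk}, the last component of the solution
to the Yule-Walker system G_k phi = r_k where
  (G_k)_{ij} = rho(|i - j|), (r_k)_i = rho(i), i,j = 1..k.
Equivalently, Durbin-Levinson gives phi_{kk} iteratively:
  phi_{11} = rho(1)
  phi_{kk} = [rho(k) - sum_{j=1..k-1} phi_{k-1,j} rho(k-j)]
            / [1 - sum_{j=1..k-1} phi_{k-1,j} rho(j)],
  phi_{k,j} = phi_{k-1,j} - phi_{kk} phi_{k-1,k-j},  j = 1..k-1.
Step k = 1:
  phi_11 = rho(1) = -0.5214.
Step k = 2:
  phi_22 = [rho(2) - phi_11 rho(1)] / [1 - phi_11 rho(1)] = [0.4295 - (-0.5214)(-0.5214)] / [1 - (-0.5214)(-0.5214)]
         = 0.15764204 / 0.72814204 = 0.216499.
  Update: phi_21 = phi_11 - phi_22 phi_11 = -0.5214 - (0.216499)(-0.5214) = -0.408517.
Step k = 3:
  phi_33 = [rho(3) - phi_21 rho(2) - phi_22 rho(1)] / [1 - phi_21 rho(1) - phi_22 rho(2)]
    numerator   = -0.6714 - (-0.408517)(0.4295) - (0.216499)(-0.5214) = -0.38305918
    denominator = 1 - (-0.408517)(-0.5214) - (0.216499)(0.4295) = 0.69401269
  phi_33 = -0.38305918 / 0.69401269 = -0.5519.
Therefore phi_{33} = -0.5519.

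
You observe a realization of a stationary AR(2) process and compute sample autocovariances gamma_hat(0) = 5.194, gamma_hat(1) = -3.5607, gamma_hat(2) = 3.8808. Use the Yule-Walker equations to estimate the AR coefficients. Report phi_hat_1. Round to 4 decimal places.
\hat\phi_{1} = -0.3270

The Yule-Walker equations for an AR(p) process read, in matrix form,
  Gamma_p phi = r_p,   with   (Gamma_p)_{ij} = gamma(|i - j|),
                       (r_p)_i = gamma(i),   i,j = 1..p.
Substitute the sample gammas (Toeplitz matrix and right-hand side of size 2):
  Gamma_p = [[5.194, -3.5607], [-3.5607, 5.194]]
  r_p     = [-3.5607, 3.8808]
Written out:
  5.194 phi_1 - 3.5607 phi_2 = -3.5607
  -3.5607 phi_1 + 5.194 phi_2 = 3.8808
Solve by Cramer's rule:
  det = gamma(0)^2 - gamma(1)^2 = (5.194)^2 - (-3.5607)^2 = 26.977636 - 12.67858449 = 14.29905151
  phi_hat_1 = [gamma(1) gamma(0) - gamma(1) gamma(2)] / det = [(-3.5607)(5.194) - (-3.5607)(3.8808)] / 14.29905151 = -4.67591124 / 14.29905151 = -0.327
  phi_hat_2 = [gamma(0) gamma(2) - gamma(1)^2] / det = [(5.194)(3.8808) - (-3.5607)^2] / 14.29905151 = 7.47829071 / 14.29905151 = 0.523
So phi_hat = [-0.3270, 0.5230].
Therefore phi_hat_1 = -0.3270.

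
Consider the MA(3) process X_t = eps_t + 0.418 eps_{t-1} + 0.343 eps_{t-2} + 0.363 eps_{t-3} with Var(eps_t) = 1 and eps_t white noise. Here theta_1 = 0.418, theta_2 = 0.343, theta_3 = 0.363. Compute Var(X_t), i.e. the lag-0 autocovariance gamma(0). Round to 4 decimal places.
\gamma(0) = 1.4241

For an MA(q) process X_t = eps_t + sum_i theta_i eps_{t-i} with
Var(eps_t) = sigma^2, the variance is
  gamma(0) = sigma^2 * (1 + sum_i theta_i^2).
  sum_i theta_i^2 = (0.418)^2 + (0.343)^2 + (0.363)^2 = 0.174724 + 0.117649 + 0.131769 = 0.424142.
  gamma(0) = 1 * (1 + 0.424142) = 1 * 1.424142 = 1.424142, which rounds to 1.4241.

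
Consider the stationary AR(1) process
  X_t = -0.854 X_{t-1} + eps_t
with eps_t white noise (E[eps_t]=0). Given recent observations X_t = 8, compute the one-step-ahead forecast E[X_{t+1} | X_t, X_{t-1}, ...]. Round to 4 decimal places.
E[X_{t+1} \mid \mathcal F_t] = -6.8320

For an AR(p) model X_t = c + sum_i phi_i X_{t-i} + eps_t, the
one-step-ahead conditional mean is
  E[X_{t+1} | X_t, ...] = c + sum_i phi_i X_{t+1-i}.
Substitute known values:
  E[X_{t+1} | ...] = (-0.854) * (8)
                   = -6.8320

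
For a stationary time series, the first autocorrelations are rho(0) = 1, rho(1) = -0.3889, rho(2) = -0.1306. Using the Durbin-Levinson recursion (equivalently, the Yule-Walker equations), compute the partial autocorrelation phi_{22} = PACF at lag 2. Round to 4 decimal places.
\phi_{22} = -0.3321

The PACF at lag k is phi_{kk}, the last component of the solution
to the Yule-Walker system G_k phi = r_k where
  (G_k)_{ij} = rho(|i - j|), (r_k)_i = rho(i), i,j = 1..k.
Equivalently, Durbin-Levinson gives phi_{kk} iteratively:
  phi_{11} = rho(1)
  phi_{kk} = [rho(k) - sum_{j=1..k-1} phi_{k-1,j} rho(k-j)]
            / [1 - sum_{j=1..k-1} phi_{k-1,j} rho(j)],
  phi_{k,j} = phi_{k-1,j} - phi_{kk} phi_{k-1,k-j},  j = 1..k-1.
Step k = 1:
  phi_11 = rho(1) = -0.3889.
Step k = 2:
  phi_22 = [rho(2) - phi_11 rho(1)] / [1 - phi_11 rho(1)] = [-0.1306 - (-0.3889)(-0.3889)] / [1 - (-0.3889)(-0.3889)]
         = -0.28184321 / 0.84875679 = -0.3321.
Therefore phi_{22} = -0.3321.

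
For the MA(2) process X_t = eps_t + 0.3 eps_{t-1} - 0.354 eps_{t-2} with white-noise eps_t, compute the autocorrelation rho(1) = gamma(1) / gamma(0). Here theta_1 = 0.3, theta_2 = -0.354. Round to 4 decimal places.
\rho(1) = 0.1595

For an MA(q) process with theta_0 = 1, the autocovariance is
  gamma(k) = sigma^2 * sum_{i=0..q-k} theta_i * theta_{i+k},
and rho(k) = gamma(k) / gamma(0). Sigma^2 cancels.
  numerator   = (1)*(0.3) + (0.3)*(-0.354) = 0.1938.
  denominator = (1)^2 + (0.3)^2 + (-0.354)^2 = 1.215316.
  rho(1) = 0.1938 / 1.215316 = 0.1595.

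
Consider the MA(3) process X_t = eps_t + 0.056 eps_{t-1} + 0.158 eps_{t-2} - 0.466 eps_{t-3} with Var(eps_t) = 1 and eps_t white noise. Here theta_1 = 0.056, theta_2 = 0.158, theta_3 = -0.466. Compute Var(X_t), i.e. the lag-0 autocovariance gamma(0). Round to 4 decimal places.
\gamma(0) = 1.2453

For an MA(q) process X_t = eps_t + sum_i theta_i eps_{t-i} with
Var(eps_t) = sigma^2, the variance is
  gamma(0) = sigma^2 * (1 + sum_i theta_i^2).
  sum_i theta_i^2 = (0.056)^2 + (0.158)^2 + (-0.466)^2 = 0.003136 + 0.024964 + 0.217156 = 0.245256.
  gamma(0) = 1 * (1 + 0.245256) = 1 * 1.245256 = 1.245256, which rounds to 1.2453.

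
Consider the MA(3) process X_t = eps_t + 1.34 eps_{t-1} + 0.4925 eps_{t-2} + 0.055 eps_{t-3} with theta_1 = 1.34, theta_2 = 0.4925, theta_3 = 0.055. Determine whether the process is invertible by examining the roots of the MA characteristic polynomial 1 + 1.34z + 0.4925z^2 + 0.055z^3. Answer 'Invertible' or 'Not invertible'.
\text{Invertible}

The MA(q) characteristic polynomial is P(z) = 1 + 1.34z + 0.4925z^2 + 0.055z^3.
Invertibility requires all roots to lie outside the unit circle, i.e. |z| > 1 for every root.
Degree 3: look for a simple real root z0 first, then factor out (1 - z/z0) and solve the remaining quadratic.
Testing z0 = -4: P(-4) = 1 + (1.34)(-4) + (0.4925)(-4)^2 + (0.055)(-4)^3
  = 1 + (-5.36) + (7.88) + (-3.52) = 0.  So z_0 = -4 is a root, |z_0| = 4.
Divide out the factor (1 + 0.25 z) = (1 - z/z0) (since 1/z0 = -0.25):
  P(z) = (1 + 0.25 z)(1 + (1.09) z + (0.22) z^2)
  [check: z-coef 1.09 - (-0.25) = 1.34; z^2-coef 0.22 - (-0.25)(1.09) = 0.4925; z^3-coef -(-0.25)(0.22) = 0.055.]
Remaining roots from the quadratic factor 1 + (1.09) z + (0.22) z^2:
  Set 1 + (1.09) z + (0.22) z^2 = 0, i.e. a z^2 + b z + c = 0 with a = 0.22, b = 1.09, c = 1.
  Discriminant D = b^2 - 4ac = (1.09)^2 - 4*(0.22)*1 = 1.1881 - (0.88) = 0.3081.
  D >= 0, so the roots are real: z = (-b +/- sqrt(D)) / (2a) = (-1.09 +/- 0.555068) / (0.44).
    z_1 = (-1.09 + 0.555068) / (0.44) = -1.2158,   |z_1| = 1.2158.
    z_2 = (-1.09 - 0.555068) / (0.44) = -3.7388,   |z_2| = 3.7388.
Moduli of all roots: 4.0000, 1.2158, 3.7388.
All moduli strictly greater than 1? Yes.
Verdict: Invertible.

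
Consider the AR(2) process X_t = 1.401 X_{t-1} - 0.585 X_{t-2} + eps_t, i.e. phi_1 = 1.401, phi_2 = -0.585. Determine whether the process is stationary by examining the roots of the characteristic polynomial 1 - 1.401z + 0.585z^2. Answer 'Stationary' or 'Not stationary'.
\text{Stationary}

The AR(p) characteristic polynomial is P(z) = 1 - 1.401z + 0.585z^2.
Stationarity requires all roots to lie outside the unit circle, i.e. |z| > 1 for every root.
Set 1 + (-1.401) z + (0.585) z^2 = 0, i.e. a z^2 + b z + c = 0 with a = 0.585, b = -1.401, c = 1.
Discriminant D = b^2 - 4ac = (-1.401)^2 - 4*(0.585)*1 = 1.962801 - (2.34) = -0.377199.
D < 0, so the roots are the complex-conjugate pair z = (-b +/- i sqrt(-D)) / (2a) = 1.1974 +/- 0.5249i.
For a conjugate pair |z|^2 = z * conj(z) = (product of roots) = c/a = 1/(0.585) = 1.709402, so |z| = sqrt(1.709402) = 1.3074 for both roots.
Moduli of all roots: 1.3074, 1.3074.
All moduli strictly greater than 1? Yes.
Verdict: Stationary.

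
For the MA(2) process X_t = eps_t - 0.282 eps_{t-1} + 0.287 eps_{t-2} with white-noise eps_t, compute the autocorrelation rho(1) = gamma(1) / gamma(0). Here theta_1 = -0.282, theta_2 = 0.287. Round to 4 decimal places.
\rho(1) = -0.3124

For an MA(q) process with theta_0 = 1, the autocovariance is
  gamma(k) = sigma^2 * sum_{i=0..q-k} theta_i * theta_{i+k},
and rho(k) = gamma(k) / gamma(0). Sigma^2 cancels.
  numerator   = (1)*(-0.282) + (-0.282)*(0.287) = -0.362934.
  denominator = (1)^2 + (-0.282)^2 + (0.287)^2 = 1.161893.
  rho(1) = -0.362934 / 1.161893 = -0.3124.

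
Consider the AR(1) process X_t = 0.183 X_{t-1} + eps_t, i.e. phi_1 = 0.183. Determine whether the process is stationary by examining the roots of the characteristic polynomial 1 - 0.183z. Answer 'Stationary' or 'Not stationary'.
\text{Stationary}

The AR(p) characteristic polynomial is P(z) = 1 - 0.183z.
Stationarity requires all roots to lie outside the unit circle, i.e. |z| > 1 for every root.
This is linear in z: 1 + (-0.183) z = 0  =>  z = -1/(-0.183) = 5.464481,  |z| = 5.464481.
Moduli of all roots: 5.4645.
All moduli strictly greater than 1? Yes.
Verdict: Stationary.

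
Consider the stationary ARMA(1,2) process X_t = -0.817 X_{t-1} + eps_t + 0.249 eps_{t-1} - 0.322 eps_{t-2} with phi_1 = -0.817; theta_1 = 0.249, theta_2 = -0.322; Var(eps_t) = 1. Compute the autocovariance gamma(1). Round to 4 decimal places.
\gamma(1) = -0.6983

Multiply the model equation by X_{t-k} and take expectations. With theta_0 = psi_0 = 1 and psi_j the MA(infinity) weights, this gives
  gamma(k) - sum_i phi_i gamma(k-i) = c_k,
  c_k = sigma^2 * sum_{j=k..q} theta_j psi_{j-k}   (c_k = 0 for k > q),
using gamma(-m) = gamma(m).
psi-weights needed (psi_j = theta_j + sum_i phi_i psi_{j-i}):
  psi_1 = theta_1 + phi_1 = 0.249 + (-0.817) = -0.568
  psi_2 = theta_2 + phi_1 psi_1 = -0.322 + (-0.817)(-0.568) = 0.142056
Right-hand sides:
  c_0 = sigma^2 (1 + theta_1 psi_1 + theta_2 psi_2) = 1 * (1 + (0.249)(-0.568) + (-0.322)(0.142056)) = 1 * 0.812826 = 0.812826
  c_1 = sigma^2 (theta_1 + theta_2 psi_1) = 1 * (0.249 + (-0.322)(-0.568)) = 0.431896
  c_2 = sigma^2 theta_2 = 1 * (-0.322) = -0.322
Equations for k = 0 and k = 1 (AR order 1):
  gamma(0) = phi_1 gamma(1) + c_0
  gamma(1) = phi_1 gamma(0) + c_1
Substituting the second into the first: gamma(0) (1 - phi_1^2) = c_0 + phi_1 c_1, so
  gamma(0) = (c_0 + phi_1 c_1) / (1 - phi_1^2) = (0.812826 + (-0.817)(0.431896)) / (1 - (-0.817)^2) = 0.459967 / 0.332511 = 1.383313.
  gamma(1) = phi_1 gamma(0) + c_1 = (-0.817)(1.383313) + (0.431896) = -0.698271.
Therefore gamma(1) = -0.6983 (to 4 decimal places).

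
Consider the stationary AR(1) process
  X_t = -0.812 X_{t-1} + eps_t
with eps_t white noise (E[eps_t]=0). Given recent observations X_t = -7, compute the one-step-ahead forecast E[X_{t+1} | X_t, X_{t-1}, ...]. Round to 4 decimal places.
E[X_{t+1} \mid \mathcal F_t] = 5.6840

For an AR(p) model X_t = c + sum_i phi_i X_{t-i} + eps_t, the
one-step-ahead conditional mean is
  E[X_{t+1} | X_t, ...] = c + sum_i phi_i X_{t+1-i}.
Substitute known values:
  E[X_{t+1} | ...] = (-0.812) * (-7)
                   = 5.6840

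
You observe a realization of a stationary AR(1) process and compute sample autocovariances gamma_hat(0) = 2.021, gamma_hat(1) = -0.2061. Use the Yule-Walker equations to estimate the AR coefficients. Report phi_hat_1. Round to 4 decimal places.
\hat\phi_{1} = -0.1020

The Yule-Walker equations for an AR(p) process read, in matrix form,
  Gamma_p phi = r_p,   with   (Gamma_p)_{ij} = gamma(|i - j|),
                       (r_p)_i = gamma(i),   i,j = 1..p.
Substitute the sample gammas (Toeplitz matrix and right-hand side of size 1):
  Gamma_p = [[2.021]]
  r_p     = [-0.2061]
With p = 1 this is the single equation gamma(0) phi_1 = gamma(1):
  phi_hat_1 = gamma(1) / gamma(0) = -0.2061 / 2.021 = -0.1020.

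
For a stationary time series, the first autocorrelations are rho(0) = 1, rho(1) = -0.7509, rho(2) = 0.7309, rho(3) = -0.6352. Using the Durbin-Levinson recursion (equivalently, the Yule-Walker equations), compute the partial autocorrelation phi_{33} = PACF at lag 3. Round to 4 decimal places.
\phi_{33} = -0.0241

The PACF at lag k is phi_{kk}, the last component of the solution
to the Yule-Walker system G_k phi = r_k where
  (G_k)_{ij} = rho(|i - j|), (r_k)_i = rho(i), i,j = 1..k.
Equivalently, Durbin-Levinson gives phi_{kk} iteratively:
  phi_{11} = rho(1)
  phi_{kk} = [rho(k) - sum_{j=1..k-1} phi_{k-1,j} rho(k-j)]
            / [1 - sum_{j=1..k-1} phi_{k-1,j} rho(j)],
  phi_{k,j} = phi_{k-1,j} - phi_{kk} phi_{k-1,k-j},  j = 1..k-1.
Step k = 1:
  phi_11 = rho(1) = -0.7509.
Step k = 2:
  phi_22 = [rho(2) - phi_11 rho(1)] / [1 - phi_11 rho(1)] = [0.7309 - (-0.7509)(-0.7509)] / [1 - (-0.7509)(-0.7509)]
         = 0.16704919 / 0.43614919 = 0.383009.
  Update: phi_21 = phi_11 - phi_22 phi_11 = -0.7509 - (0.383009)(-0.7509) = -0.463298.
Step k = 3:
  phi_33 = [rho(3) - phi_21 rho(2) - phi_22 rho(1)] / [1 - phi_21 rho(1) - phi_22 rho(2)]
    numerator   = -0.6352 - (-0.463298)(0.7309) - (0.383009)(-0.7509) = -0.00897358
    denominator = 1 - (-0.463298)(-0.7509) - (0.383009)(0.7309) = 0.3721678
  phi_33 = -0.00897358 / 0.3721678 = -0.0241.
Therefore phi_{33} = -0.0241.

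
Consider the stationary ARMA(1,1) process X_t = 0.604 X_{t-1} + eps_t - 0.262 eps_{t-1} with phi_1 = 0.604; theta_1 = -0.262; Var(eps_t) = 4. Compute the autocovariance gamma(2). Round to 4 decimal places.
\gamma(2) = 1.0950

Multiply the model equation by X_{t-k} and take expectations. With theta_0 = psi_0 = 1 and psi_j the MA(infinity) weights, this gives
  gamma(k) - sum_i phi_i gamma(k-i) = c_k,
  c_k = sigma^2 * sum_{j=k..q} theta_j psi_{j-k}   (c_k = 0 for k > q),
using gamma(-m) = gamma(m).
psi-weights needed (psi_j = theta_j + sum_i phi_i psi_{j-i}):
  psi_1 = theta_1 + phi_1 = -0.262 + (0.604) = 0.342
Right-hand sides:
  c_0 = sigma^2 (1 + theta_1 psi_1) = 4 * (1 + (-0.262)(0.342)) = 4 * 0.910396 = 3.641584
  c_1 = sigma^2 theta_1 = 4 * (-0.262) = -1.048
  c_2 = 0
Equations for k = 0 and k = 1 (AR order 1):
  gamma(0) = phi_1 gamma(1) + c_0
  gamma(1) = phi_1 gamma(0) + c_1
Substituting the second into the first: gamma(0) (1 - phi_1^2) = c_0 + phi_1 c_1, so
  gamma(0) = (c_0 + phi_1 c_1) / (1 - phi_1^2) = (3.641584 + (0.604)(-1.048)) / (1 - (0.604)^2) = 3.008592 / 0.635184 = 4.736568.
  gamma(1) = phi_1 gamma(0) + c_1 = (0.604)(4.736568) + (-1.048) = 1.812887.
For k = 2 (> q): gamma(2) = phi_1 gamma(1) = (0.604)(1.812887) = 1.094984.
Therefore gamma(2) = 1.0950 (to 4 decimal places).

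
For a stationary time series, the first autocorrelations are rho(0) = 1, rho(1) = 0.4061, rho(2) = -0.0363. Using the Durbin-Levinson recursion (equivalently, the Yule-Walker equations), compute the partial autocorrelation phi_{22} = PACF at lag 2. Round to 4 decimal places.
\phi_{22} = -0.2410

The PACF at lag k is phi_{kk}, the last component of the solution
to the Yule-Walker system G_k phi = r_k where
  (G_k)_{ij} = rho(|i - j|), (r_k)_i = rho(i), i,j = 1..k.
Equivalently, Durbin-Levinson gives phi_{kk} iteratively:
  phi_{11} = rho(1)
  phi_{kk} = [rho(k) - sum_{j=1..k-1} phi_{k-1,j} rho(k-j)]
            / [1 - sum_{j=1..k-1} phi_{k-1,j} rho(j)],
  phi_{k,j} = phi_{k-1,j} - phi_{kk} phi_{k-1,k-j},  j = 1..k-1.
Step k = 1:
  phi_11 = rho(1) = 0.4061.
Step k = 2:
  phi_22 = [rho(2) - phi_11 rho(1)] / [1 - phi_11 rho(1)] = [-0.0363 - (0.4061)(0.4061)] / [1 - (0.4061)(0.4061)]
         = -0.20121721 / 0.83508279 = -0.241.
Therefore phi_{22} = -0.2410.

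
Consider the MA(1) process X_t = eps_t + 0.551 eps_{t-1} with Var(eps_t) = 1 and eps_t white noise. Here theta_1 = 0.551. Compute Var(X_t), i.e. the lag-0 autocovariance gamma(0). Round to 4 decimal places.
\gamma(0) = 1.3036

For an MA(q) process X_t = eps_t + sum_i theta_i eps_{t-i} with
Var(eps_t) = sigma^2, the variance is
  gamma(0) = sigma^2 * (1 + sum_i theta_i^2).
  sum_i theta_i^2 = (0.551)^2 = 0.303601.
  gamma(0) = 1 * (1 + 0.303601) = 1 * 1.303601 = 1.303601, which rounds to 1.3036.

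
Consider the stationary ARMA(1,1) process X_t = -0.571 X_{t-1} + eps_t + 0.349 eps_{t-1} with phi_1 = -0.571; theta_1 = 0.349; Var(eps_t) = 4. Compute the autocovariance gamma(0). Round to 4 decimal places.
\gamma(0) = 4.2925

Multiply the model equation by X_{t-k} and take expectations. With theta_0 = psi_0 = 1 and psi_j the MA(infinity) weights, this gives
  gamma(k) - sum_i phi_i gamma(k-i) = c_k,
  c_k = sigma^2 * sum_{j=k..q} theta_j psi_{j-k}   (c_k = 0 for k > q),
using gamma(-m) = gamma(m).
psi-weights needed (psi_j = theta_j + sum_i phi_i psi_{j-i}):
  psi_1 = theta_1 + phi_1 = 0.349 + (-0.571) = -0.222
Right-hand sides:
  c_0 = sigma^2 (1 + theta_1 psi_1) = 4 * (1 + (0.349)(-0.222)) = 4 * 0.922522 = 3.690088
  c_1 = sigma^2 theta_1 = 4 * (0.349) = 1.396
  c_2 = 0
Equations for k = 0 and k = 1 (AR order 1):
  gamma(0) = phi_1 gamma(1) + c_0
  gamma(1) = phi_1 gamma(0) + c_1
Substituting the second into the first: gamma(0) (1 - phi_1^2) = c_0 + phi_1 c_1, so
  gamma(0) = (c_0 + phi_1 c_1) / (1 - phi_1^2) = (3.690088 + (-0.571)(1.396)) / (1 - (-0.571)^2) = 2.892972 / 0.673959 = 4.292504.
Therefore gamma(0) = 4.2925 (to 4 decimal places).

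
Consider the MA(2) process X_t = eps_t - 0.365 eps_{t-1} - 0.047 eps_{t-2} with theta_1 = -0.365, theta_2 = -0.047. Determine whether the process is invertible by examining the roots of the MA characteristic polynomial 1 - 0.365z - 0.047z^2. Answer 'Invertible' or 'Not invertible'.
\text{Invertible}

The MA(q) characteristic polynomial is P(z) = 1 - 0.365z - 0.047z^2.
Invertibility requires all roots to lie outside the unit circle, i.e. |z| > 1 for every root.
Set 1 + (-0.365) z + (-0.047) z^2 = 0, i.e. a z^2 + b z + c = 0 with a = -0.047, b = -0.365, c = 1.
Discriminant D = b^2 - 4ac = (-0.365)^2 - 4*(-0.047)*1 = 0.133225 - (-0.188) = 0.321225.
D >= 0, so the roots are real: z = (-b +/- sqrt(D)) / (2a) = (0.365 +/- 0.566767) / (-0.094).
  z_1 = (0.365 + 0.566767) / (-0.094) = -9.9124,   |z_1| = 9.9124.
  z_2 = (0.365 - 0.566767) / (-0.094) = 2.1465,   |z_2| = 2.1465.
Moduli of all roots: 9.9124, 2.1465.
All moduli strictly greater than 1? Yes.
Verdict: Invertible.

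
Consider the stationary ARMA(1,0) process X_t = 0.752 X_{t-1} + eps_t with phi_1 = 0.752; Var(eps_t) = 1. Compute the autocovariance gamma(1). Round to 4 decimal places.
\gamma(1) = 1.7307

Multiply the model equation by X_{t-k} and take expectations. With theta_0 = psi_0 = 1 and psi_j the MA(infinity) weights, this gives
  gamma(k) - sum_i phi_i gamma(k-i) = c_k,
  c_k = sigma^2 * sum_{j=k..q} theta_j psi_{j-k}   (c_k = 0 for k > q),
using gamma(-m) = gamma(m).
Pure AR (q = 0): c_0 = sigma^2 = 1, c_k = 0 for k >= 1.
Equations for k = 0 and k = 1 (AR order 1):
  gamma(0) = phi_1 gamma(1) + c_0
  gamma(1) = phi_1 gamma(0) + c_1
Substituting the second into the first: gamma(0) (1 - phi_1^2) = c_0 + phi_1 c_1, so
  gamma(0) = c_0 / (1 - phi_1^2) = 1 / (1 - (0.752)^2) = 1 / 0.434496 = 2.301517.
  gamma(1) = phi_1 gamma(0) = (0.752)(2.301517) = 1.730741.
Therefore gamma(1) = 1.7307 (to 4 decimal places).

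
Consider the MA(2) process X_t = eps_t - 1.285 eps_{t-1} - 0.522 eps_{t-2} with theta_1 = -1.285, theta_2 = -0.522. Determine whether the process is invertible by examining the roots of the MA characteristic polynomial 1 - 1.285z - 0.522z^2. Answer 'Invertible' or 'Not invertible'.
\text{Not invertible}

The MA(q) characteristic polynomial is P(z) = 1 - 1.285z - 0.522z^2.
Invertibility requires all roots to lie outside the unit circle, i.e. |z| > 1 for every root.
Set 1 + (-1.285) z + (-0.522) z^2 = 0, i.e. a z^2 + b z + c = 0 with a = -0.522, b = -1.285, c = 1.
Discriminant D = b^2 - 4ac = (-1.285)^2 - 4*(-0.522)*1 = 1.651225 - (-2.088) = 3.739225.
D >= 0, so the roots are real: z = (-b +/- sqrt(D)) / (2a) = (1.285 +/- 1.933708) / (-1.044).
  z_1 = (1.285 + 1.933708) / (-1.044) = -3.0831,   |z_1| = 3.0831.
  z_2 = (1.285 - 1.933708) / (-1.044) = 0.6214,   |z_2| = 0.6214.
Moduli of all roots: 3.0831, 0.6214.
All moduli strictly greater than 1? No.
Verdict: Not invertible.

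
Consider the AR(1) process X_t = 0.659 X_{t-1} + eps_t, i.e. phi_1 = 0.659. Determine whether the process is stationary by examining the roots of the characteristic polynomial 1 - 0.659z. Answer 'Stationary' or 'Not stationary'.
\text{Stationary}

The AR(p) characteristic polynomial is P(z) = 1 - 0.659z.
Stationarity requires all roots to lie outside the unit circle, i.e. |z| > 1 for every root.
This is linear in z: 1 + (-0.659) z = 0  =>  z = -1/(-0.659) = 1.517451,  |z| = 1.517451.
Moduli of all roots: 1.5175.
All moduli strictly greater than 1? Yes.
Verdict: Stationary.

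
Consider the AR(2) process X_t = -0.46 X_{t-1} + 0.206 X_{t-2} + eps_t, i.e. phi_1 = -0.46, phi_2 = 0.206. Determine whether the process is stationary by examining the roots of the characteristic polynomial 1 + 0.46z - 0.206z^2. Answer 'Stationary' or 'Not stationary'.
\text{Stationary}

The AR(p) characteristic polynomial is P(z) = 1 + 0.46z - 0.206z^2.
Stationarity requires all roots to lie outside the unit circle, i.e. |z| > 1 for every root.
Set 1 + (0.46) z + (-0.206) z^2 = 0, i.e. a z^2 + b z + c = 0 with a = -0.206, b = 0.46, c = 1.
Discriminant D = b^2 - 4ac = (0.46)^2 - 4*(-0.206)*1 = 0.2116 - (-0.824) = 1.0356.
D >= 0, so the roots are real: z = (-b +/- sqrt(D)) / (2a) = (-0.46 +/- 1.017644) / (-0.412).
  z_1 = (-0.46 + 1.017644) / (-0.412) = -1.3535,   |z_1| = 1.3535.
  z_2 = (-0.46 - 1.017644) / (-0.412) = 3.5865,   |z_2| = 3.5865.
Moduli of all roots: 1.3535, 3.5865.
All moduli strictly greater than 1? Yes.
Verdict: Stationary.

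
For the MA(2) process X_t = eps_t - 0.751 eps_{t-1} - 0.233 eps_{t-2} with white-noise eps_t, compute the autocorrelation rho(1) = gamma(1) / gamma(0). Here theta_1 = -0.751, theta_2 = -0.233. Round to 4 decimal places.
\rho(1) = -0.3559

For an MA(q) process with theta_0 = 1, the autocovariance is
  gamma(k) = sigma^2 * sum_{i=0..q-k} theta_i * theta_{i+k},
and rho(k) = gamma(k) / gamma(0). Sigma^2 cancels.
  numerator   = (1)*(-0.751) + (-0.751)*(-0.233) = -0.576017.
  denominator = (1)^2 + (-0.751)^2 + (-0.233)^2 = 1.61829.
  rho(1) = -0.576017 / 1.61829 = -0.3559.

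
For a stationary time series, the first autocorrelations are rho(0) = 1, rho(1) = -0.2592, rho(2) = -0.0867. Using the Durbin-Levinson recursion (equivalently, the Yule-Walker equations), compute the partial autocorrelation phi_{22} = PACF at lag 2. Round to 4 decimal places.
\phi_{22} = -0.1650

The PACF at lag k is phi_{kk}, the last component of the solution
to the Yule-Walker system G_k phi = r_k where
  (G_k)_{ij} = rho(|i - j|), (r_k)_i = rho(i), i,j = 1..k.
Equivalently, Durbin-Levinson gives phi_{kk} iteratively:
  phi_{11} = rho(1)
  phi_{kk} = [rho(k) - sum_{j=1..k-1} phi_{k-1,j} rho(k-j)]
            / [1 - sum_{j=1..k-1} phi_{k-1,j} rho(j)],
  phi_{k,j} = phi_{k-1,j} - phi_{kk} phi_{k-1,k-j},  j = 1..k-1.
Step k = 1:
  phi_11 = rho(1) = -0.2592.
Step k = 2:
  phi_22 = [rho(2) - phi_11 rho(1)] / [1 - phi_11 rho(1)] = [-0.0867 - (-0.2592)(-0.2592)] / [1 - (-0.2592)(-0.2592)]
         = -0.15388464 / 0.93281536 = -0.165.
Therefore phi_{22} = -0.1650.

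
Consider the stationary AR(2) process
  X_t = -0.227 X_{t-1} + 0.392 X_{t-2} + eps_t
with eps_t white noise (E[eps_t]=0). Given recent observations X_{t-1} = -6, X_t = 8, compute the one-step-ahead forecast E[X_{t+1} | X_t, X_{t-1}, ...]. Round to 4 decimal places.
E[X_{t+1} \mid \mathcal F_t] = -4.1680

For an AR(p) model X_t = c + sum_i phi_i X_{t-i} + eps_t, the
one-step-ahead conditional mean is
  E[X_{t+1} | X_t, ...] = c + sum_i phi_i X_{t+1-i}.
Substitute known values:
  E[X_{t+1} | ...] = (-0.227) * (8) + (0.392) * (-6)
                   = -4.1680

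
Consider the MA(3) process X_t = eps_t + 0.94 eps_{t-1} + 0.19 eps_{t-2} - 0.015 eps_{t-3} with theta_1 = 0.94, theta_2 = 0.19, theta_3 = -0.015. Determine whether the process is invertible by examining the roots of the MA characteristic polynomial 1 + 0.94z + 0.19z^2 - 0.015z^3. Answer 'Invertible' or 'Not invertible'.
\text{Invertible}

The MA(q) characteristic polynomial is P(z) = 1 + 0.94z + 0.19z^2 - 0.015z^3.
Invertibility requires all roots to lie outside the unit circle, i.e. |z| > 1 for every root.
Degree 3: look for a simple real root z0 first, then factor out (1 - z/z0) and solve the remaining quadratic.
Testing z0 = -2: P(-2) = 1 + (0.94)(-2) + (0.19)(-2)^2 + (-0.015)(-2)^3
  = 1 + (-1.88) + (0.76) + (0.12) = 0.  So z_0 = -2 is a root, |z_0| = 2.
Divide out the factor (1 + 0.5 z) = (1 - z/z0) (since 1/z0 = -0.5):
  P(z) = (1 + 0.5 z)(1 + (0.44) z + (-0.03) z^2)
  [check: z-coef 0.44 - (-0.5) = 0.94; z^2-coef -0.03 - (-0.5)(0.44) = 0.19; z^3-coef -(-0.5)(-0.03) = -0.015.]
Remaining roots from the quadratic factor 1 + (0.44) z + (-0.03) z^2:
  Set 1 + (0.44) z + (-0.03) z^2 = 0, i.e. a z^2 + b z + c = 0 with a = -0.03, b = 0.44, c = 1.
  Discriminant D = b^2 - 4ac = (0.44)^2 - 4*(-0.03)*1 = 0.1936 - (-0.12) = 0.3136.
  D >= 0, so the roots are real: z = (-b +/- sqrt(D)) / (2a) = (-0.44 +/- 0.56) / (-0.06).
    z_1 = (-0.44 + 0.56) / (-0.06) = -2,   |z_1| = 2.
    z_2 = (-0.44 - 0.56) / (-0.06) = 16.6667,   |z_2| = 16.6667.
Moduli of all roots: 2.0000, 2.0000, 16.6667.
All moduli strictly greater than 1? Yes.
Verdict: Invertible.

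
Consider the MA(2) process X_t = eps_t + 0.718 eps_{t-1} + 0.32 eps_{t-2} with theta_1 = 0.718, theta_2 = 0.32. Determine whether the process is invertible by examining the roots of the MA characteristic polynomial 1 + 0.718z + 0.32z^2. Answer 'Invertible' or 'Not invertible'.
\text{Invertible}

The MA(q) characteristic polynomial is P(z) = 1 + 0.718z + 0.32z^2.
Invertibility requires all roots to lie outside the unit circle, i.e. |z| > 1 for every root.
Set 1 + (0.718) z + (0.32) z^2 = 0, i.e. a z^2 + b z + c = 0 with a = 0.32, b = 0.718, c = 1.
Discriminant D = b^2 - 4ac = (0.718)^2 - 4*(0.32)*1 = 0.515524 - (1.28) = -0.764476.
D < 0, so the roots are the complex-conjugate pair z = (-b +/- i sqrt(-D)) / (2a) = -1.1219 +/- 1.3662i.
For a conjugate pair |z|^2 = z * conj(z) = (product of roots) = c/a = 1/(0.32) = 3.125, so |z| = sqrt(3.125) = 1.7678 for both roots.
Moduli of all roots: 1.7678, 1.7678.
All moduli strictly greater than 1? Yes.
Verdict: Invertible.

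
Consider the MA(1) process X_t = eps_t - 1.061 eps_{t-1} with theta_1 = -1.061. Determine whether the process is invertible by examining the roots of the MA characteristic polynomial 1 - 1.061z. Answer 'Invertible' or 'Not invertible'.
\text{Not invertible}

The MA(q) characteristic polynomial is P(z) = 1 - 1.061z.
Invertibility requires all roots to lie outside the unit circle, i.e. |z| > 1 for every root.
This is linear in z: 1 + (-1.061) z = 0  =>  z = -1/(-1.061) = 0.942507,  |z| = 0.942507.
Moduli of all roots: 0.9425.
All moduli strictly greater than 1? No.
Verdict: Not invertible.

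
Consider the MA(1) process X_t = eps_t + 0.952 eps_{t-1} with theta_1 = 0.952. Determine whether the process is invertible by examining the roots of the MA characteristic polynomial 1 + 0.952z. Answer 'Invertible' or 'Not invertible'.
\text{Invertible}

The MA(q) characteristic polynomial is P(z) = 1 + 0.952z.
Invertibility requires all roots to lie outside the unit circle, i.e. |z| > 1 for every root.
This is linear in z: 1 + (0.952) z = 0  =>  z = -1/(0.952) = -1.05042,  |z| = 1.05042.
Moduli of all roots: 1.0504.
All moduli strictly greater than 1? Yes.
Verdict: Invertible.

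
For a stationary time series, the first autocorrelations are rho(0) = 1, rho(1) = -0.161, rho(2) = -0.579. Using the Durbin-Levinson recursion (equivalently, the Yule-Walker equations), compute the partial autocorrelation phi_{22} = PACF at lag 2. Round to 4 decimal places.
\phi_{22} = -0.6210

The PACF at lag k is phi_{kk}, the last component of the solution
to the Yule-Walker system G_k phi = r_k where
  (G_k)_{ij} = rho(|i - j|), (r_k)_i = rho(i), i,j = 1..k.
Equivalently, Durbin-Levinson gives phi_{kk} iteratively:
  phi_{11} = rho(1)
  phi_{kk} = [rho(k) - sum_{j=1..k-1} phi_{k-1,j} rho(k-j)]
            / [1 - sum_{j=1..k-1} phi_{k-1,j} rho(j)],
  phi_{k,j} = phi_{k-1,j} - phi_{kk} phi_{k-1,k-j},  j = 1..k-1.
Step k = 1:
  phi_11 = rho(1) = -0.161.
Step k = 2:
  phi_22 = [rho(2) - phi_11 rho(1)] / [1 - phi_11 rho(1)] = [-0.579 - (-0.161)(-0.161)] / [1 - (-0.161)(-0.161)]
         = -0.604921 / 0.974079 = -0.621.
Therefore phi_{22} = -0.6210.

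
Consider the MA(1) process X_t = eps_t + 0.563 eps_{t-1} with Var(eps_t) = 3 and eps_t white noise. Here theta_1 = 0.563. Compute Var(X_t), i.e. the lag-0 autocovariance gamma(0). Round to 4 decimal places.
\gamma(0) = 3.9509

For an MA(q) process X_t = eps_t + sum_i theta_i eps_{t-i} with
Var(eps_t) = sigma^2, the variance is
  gamma(0) = sigma^2 * (1 + sum_i theta_i^2).
  sum_i theta_i^2 = (0.563)^2 = 0.316969.
  gamma(0) = 3 * (1 + 0.316969) = 3 * 1.316969 = 3.950907, which rounds to 3.9509.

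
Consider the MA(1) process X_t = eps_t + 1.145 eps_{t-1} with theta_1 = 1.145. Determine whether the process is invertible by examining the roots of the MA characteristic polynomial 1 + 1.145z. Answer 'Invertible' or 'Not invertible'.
\text{Not invertible}

The MA(q) characteristic polynomial is P(z) = 1 + 1.145z.
Invertibility requires all roots to lie outside the unit circle, i.e. |z| > 1 for every root.
This is linear in z: 1 + (1.145) z = 0  =>  z = -1/(1.145) = -0.873362,  |z| = 0.873362.
Moduli of all roots: 0.8734.
All moduli strictly greater than 1? No.
Verdict: Not invertible.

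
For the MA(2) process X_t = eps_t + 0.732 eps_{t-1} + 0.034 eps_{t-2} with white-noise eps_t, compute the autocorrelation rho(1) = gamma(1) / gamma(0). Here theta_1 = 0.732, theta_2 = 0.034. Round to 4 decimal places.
\rho(1) = 0.4925

For an MA(q) process with theta_0 = 1, the autocovariance is
  gamma(k) = sigma^2 * sum_{i=0..q-k} theta_i * theta_{i+k},
and rho(k) = gamma(k) / gamma(0). Sigma^2 cancels.
  numerator   = (1)*(0.732) + (0.732)*(0.034) = 0.756888.
  denominator = (1)^2 + (0.732)^2 + (0.034)^2 = 1.53698.
  rho(1) = 0.756888 / 1.53698 = 0.4925.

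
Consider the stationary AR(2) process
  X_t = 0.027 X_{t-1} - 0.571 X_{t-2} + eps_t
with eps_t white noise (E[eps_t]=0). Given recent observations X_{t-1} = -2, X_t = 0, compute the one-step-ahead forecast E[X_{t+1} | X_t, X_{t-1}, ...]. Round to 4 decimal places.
E[X_{t+1} \mid \mathcal F_t] = 1.1420

For an AR(p) model X_t = c + sum_i phi_i X_{t-i} + eps_t, the
one-step-ahead conditional mean is
  E[X_{t+1} | X_t, ...] = c + sum_i phi_i X_{t+1-i}.
Substitute known values:
  E[X_{t+1} | ...] = (0.027) * (0) + (-0.571) * (-2)
                   = 1.1420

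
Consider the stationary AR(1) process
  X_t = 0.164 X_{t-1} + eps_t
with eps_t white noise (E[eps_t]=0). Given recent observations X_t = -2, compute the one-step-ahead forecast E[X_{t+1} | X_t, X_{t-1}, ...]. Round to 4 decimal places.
E[X_{t+1} \mid \mathcal F_t] = -0.3280

For an AR(p) model X_t = c + sum_i phi_i X_{t-i} + eps_t, the
one-step-ahead conditional mean is
  E[X_{t+1} | X_t, ...] = c + sum_i phi_i X_{t+1-i}.
Substitute known values:
  E[X_{t+1} | ...] = (0.164) * (-2)
                   = -0.3280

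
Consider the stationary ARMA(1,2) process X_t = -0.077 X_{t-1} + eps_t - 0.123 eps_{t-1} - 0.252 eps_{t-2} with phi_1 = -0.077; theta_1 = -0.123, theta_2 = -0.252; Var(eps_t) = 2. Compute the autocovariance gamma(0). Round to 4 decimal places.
\gamma(0) = 2.1926

Multiply the model equation by X_{t-k} and take expectations. With theta_0 = psi_0 = 1 and psi_j the MA(infinity) weights, this gives
  gamma(k) - sum_i phi_i gamma(k-i) = c_k,
  c_k = sigma^2 * sum_{j=k..q} theta_j psi_{j-k}   (c_k = 0 for k > q),
using gamma(-m) = gamma(m).
psi-weights needed (psi_j = theta_j + sum_i phi_i psi_{j-i}):
  psi_1 = theta_1 + phi_1 = -0.123 + (-0.077) = -0.2
  psi_2 = theta_2 + phi_1 psi_1 = -0.252 + (-0.077)(-0.2) = -0.2366
Right-hand sides:
  c_0 = sigma^2 (1 + theta_1 psi_1 + theta_2 psi_2) = 2 * (1 + (-0.123)(-0.2) + (-0.252)(-0.2366)) = 2 * 1.084223 = 2.168446
  c_1 = sigma^2 (theta_1 + theta_2 psi_1) = 2 * (-0.123 + (-0.252)(-0.2)) = -0.1452
  c_2 = sigma^2 theta_2 = 2 * (-0.252) = -0.504
Equations for k = 0 and k = 1 (AR order 1):
  gamma(0) = phi_1 gamma(1) + c_0
  gamma(1) = phi_1 gamma(0) + c_1
Substituting the second into the first: gamma(0) (1 - phi_1^2) = c_0 + phi_1 c_1, so
  gamma(0) = (c_0 + phi_1 c_1) / (1 - phi_1^2) = (2.168446 + (-0.077)(-0.1452)) / (1 - (-0.077)^2) = 2.179627 / 0.994071 = 2.192627.
Therefore gamma(0) = 2.1926 (to 4 decimal places).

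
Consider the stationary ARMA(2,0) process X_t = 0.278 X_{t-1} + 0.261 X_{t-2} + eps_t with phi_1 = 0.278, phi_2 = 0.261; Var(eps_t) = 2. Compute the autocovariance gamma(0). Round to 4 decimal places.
\gamma(0) = 2.5000

Multiply the model equation by X_{t-k} and take expectations. With theta_0 = psi_0 = 1 and psi_j the MA(infinity) weights, this gives
  gamma(k) - sum_i phi_i gamma(k-i) = c_k,
  c_k = sigma^2 * sum_{j=k..q} theta_j psi_{j-k}   (c_k = 0 for k > q),
using gamma(-m) = gamma(m).
Pure AR (q = 0): c_0 = sigma^2 = 2, c_k = 0 for k >= 1.
Equations for k = 0, 1, 2 (AR order 2, c_2 = 0):
  (E0) gamma(0) = phi_1 gamma(1) + phi_2 gamma(2) + c_0
  (E1) gamma(1) = phi_1 gamma(0) + phi_2 gamma(1) + c_1
  (E2) gamma(2) = phi_1 gamma(1) + phi_2 gamma(0)
From (E1): gamma(1) = A gamma(0) + B with
  A = phi_1 / (1 - phi_2) = 0.278 / 0.739 = 0.376184,   B = c_1 / (1 - phi_2) = 0 / 0.739 = 0.
Insert (E2) into (E0): gamma(0) (1 - phi_2^2) = phi_1 (1 + phi_2) gamma(1) + c_0.
  phi_1 (1 + phi_2) = (0.278)(1.261) = 0.350558,   1 - phi_2^2 = 0.931879.
Replace gamma(1) by A gamma(0) + B and collect gamma(0):
  gamma(0) [0.931879 - (0.350558)(0.376184)] = c_0 = 2
  gamma(0) * 0.800005 = 2
  gamma(0) = 2 / 0.800005 = 2.499985.
Therefore gamma(0) = 2.5000 (to 4 decimal places).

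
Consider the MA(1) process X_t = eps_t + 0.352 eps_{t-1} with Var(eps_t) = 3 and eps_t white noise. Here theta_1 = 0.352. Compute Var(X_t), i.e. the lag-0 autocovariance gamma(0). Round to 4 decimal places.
\gamma(0) = 3.3717

For an MA(q) process X_t = eps_t + sum_i theta_i eps_{t-i} with
Var(eps_t) = sigma^2, the variance is
  gamma(0) = sigma^2 * (1 + sum_i theta_i^2).
  sum_i theta_i^2 = (0.352)^2 = 0.123904.
  gamma(0) = 3 * (1 + 0.123904) = 3 * 1.123904 = 3.371712, which rounds to 3.3717.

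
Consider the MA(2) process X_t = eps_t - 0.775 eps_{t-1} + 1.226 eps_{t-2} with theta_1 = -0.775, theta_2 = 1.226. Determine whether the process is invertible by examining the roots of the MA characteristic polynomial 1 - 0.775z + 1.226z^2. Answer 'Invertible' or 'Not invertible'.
\text{Not invertible}

The MA(q) characteristic polynomial is P(z) = 1 - 0.775z + 1.226z^2.
Invertibility requires all roots to lie outside the unit circle, i.e. |z| > 1 for every root.
Set 1 + (-0.775) z + (1.226) z^2 = 0, i.e. a z^2 + b z + c = 0 with a = 1.226, b = -0.775, c = 1.
Discriminant D = b^2 - 4ac = (-0.775)^2 - 4*(1.226)*1 = 0.600625 - (4.904) = -4.303375.
D < 0, so the roots are the complex-conjugate pair z = (-b +/- i sqrt(-D)) / (2a) = 0.3161 +/- 0.846i.
For a conjugate pair |z|^2 = z * conj(z) = (product of roots) = c/a = 1/(1.226) = 0.815661, so |z| = sqrt(0.815661) = 0.9031 for both roots.
Moduli of all roots: 0.9031, 0.9031.
All moduli strictly greater than 1? No.
Verdict: Not invertible.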